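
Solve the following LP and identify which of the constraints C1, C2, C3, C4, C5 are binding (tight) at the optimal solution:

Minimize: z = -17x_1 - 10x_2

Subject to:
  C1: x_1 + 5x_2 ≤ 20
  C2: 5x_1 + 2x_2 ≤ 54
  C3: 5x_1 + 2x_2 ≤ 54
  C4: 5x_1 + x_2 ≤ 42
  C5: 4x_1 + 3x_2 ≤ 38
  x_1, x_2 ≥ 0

At x_1 = 8, x_2 = 2, compute slack b - a·x for each constraint:
  C1: 20 − 18 = 2  (slack)
  C2: 54 − 44 = 10  (slack)
  C3: 54 − 44 = 10  (slack)
  C4: 42 − 42 = 0  (binding)
  C5: 38 − 38 = 0  (binding)

Optimal: x_1 = 8, x_2 = 2
Binding: C4, C5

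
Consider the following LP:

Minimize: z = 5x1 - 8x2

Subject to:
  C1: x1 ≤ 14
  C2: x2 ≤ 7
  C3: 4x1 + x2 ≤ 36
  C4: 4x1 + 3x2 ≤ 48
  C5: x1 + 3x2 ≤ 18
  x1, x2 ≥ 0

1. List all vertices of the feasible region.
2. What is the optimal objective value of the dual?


1. (0, 0), (9, 0), (8.182, 3.273), (0, 6)
2. -48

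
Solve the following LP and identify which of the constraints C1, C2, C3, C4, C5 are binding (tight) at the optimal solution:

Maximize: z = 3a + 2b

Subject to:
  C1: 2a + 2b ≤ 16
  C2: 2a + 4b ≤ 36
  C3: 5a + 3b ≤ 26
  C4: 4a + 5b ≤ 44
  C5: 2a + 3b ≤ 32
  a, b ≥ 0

At a = 1, b = 7, compute slack b - a·x for each constraint:
  C1: 16 − 16 = 0  (binding)
  C2: 36 − 30 = 6  (slack)
  C3: 26 − 26 = 0  (binding)
  C4: 44 − 39 = 5  (slack)
  C5: 32 − 23 = 9  (slack)

Optimal: a = 1, b = 7
Binding: C1, C3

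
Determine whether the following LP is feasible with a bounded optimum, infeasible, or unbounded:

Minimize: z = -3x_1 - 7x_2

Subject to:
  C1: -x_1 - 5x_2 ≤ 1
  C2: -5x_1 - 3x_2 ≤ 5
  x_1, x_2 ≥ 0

Unbounded (objective can decrease without bound)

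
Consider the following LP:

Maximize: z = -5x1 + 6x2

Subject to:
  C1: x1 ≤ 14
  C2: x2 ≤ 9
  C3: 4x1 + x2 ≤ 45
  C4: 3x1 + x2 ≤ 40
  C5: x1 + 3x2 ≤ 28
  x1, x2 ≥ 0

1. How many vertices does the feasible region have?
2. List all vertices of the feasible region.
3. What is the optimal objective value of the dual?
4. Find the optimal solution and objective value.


1. 5
2. (0, 0), (11.25, 0), (9.727, 6.091), (1, 9), (0, 9)
3. 54
4. x1 = 0, x2 = 9, z = 54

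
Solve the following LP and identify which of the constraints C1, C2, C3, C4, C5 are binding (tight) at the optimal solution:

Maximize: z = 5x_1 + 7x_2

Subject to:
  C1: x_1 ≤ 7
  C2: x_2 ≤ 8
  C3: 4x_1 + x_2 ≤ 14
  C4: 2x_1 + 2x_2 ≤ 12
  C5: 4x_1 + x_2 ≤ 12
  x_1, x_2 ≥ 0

At x_1 = 0, x_2 = 6, compute slack b - a·x for each constraint:
  C1: 7 − 0 = 7  (slack)
  C2: 8 − 6 = 2  (slack)
  C3: 14 − 6 = 8  (slack)
  C4: 12 − 12 = 0  (binding)
  C5: 12 − 6 = 6  (slack)

Optimal: x_1 = 0, x_2 = 6
Binding: C4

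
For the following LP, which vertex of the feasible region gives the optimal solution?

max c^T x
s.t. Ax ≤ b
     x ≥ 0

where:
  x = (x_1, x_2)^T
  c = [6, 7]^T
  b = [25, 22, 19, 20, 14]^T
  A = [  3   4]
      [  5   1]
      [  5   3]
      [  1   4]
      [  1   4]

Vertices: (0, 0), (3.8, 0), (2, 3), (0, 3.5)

Evaluate the objective at each vertex of the feasible region:
  z(0, 0) = 0
  z(3.8, 0) = 22.8
  z(2, 3) = 33  ←
  z(0, 3.5) = 24.5
The maximum is at x_1 = 2, x_2 = 3.

(2, 3)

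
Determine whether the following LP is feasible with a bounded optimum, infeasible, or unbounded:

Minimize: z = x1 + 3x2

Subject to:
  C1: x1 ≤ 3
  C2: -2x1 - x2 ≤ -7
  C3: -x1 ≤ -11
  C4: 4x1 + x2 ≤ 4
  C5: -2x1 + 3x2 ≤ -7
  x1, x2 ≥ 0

Infeasible (no feasible solution exists)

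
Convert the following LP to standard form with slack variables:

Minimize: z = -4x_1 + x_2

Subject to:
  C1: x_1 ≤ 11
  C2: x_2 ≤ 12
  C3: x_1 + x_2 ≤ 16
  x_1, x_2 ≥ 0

min z = -4x_1 + x_2

s.t.
  x_1 + s1 = 11
  x_2 + s2 = 12
  x_1 + x_2 + s3 = 16
  x_1, x_2, s1, s2, s3 ≥ 0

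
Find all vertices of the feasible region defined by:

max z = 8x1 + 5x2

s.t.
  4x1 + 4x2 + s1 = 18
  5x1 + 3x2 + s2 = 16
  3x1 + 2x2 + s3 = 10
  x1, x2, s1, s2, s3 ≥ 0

(0, 0), (3.2, 0), (2, 2), (1, 3.5), (0, 4.5)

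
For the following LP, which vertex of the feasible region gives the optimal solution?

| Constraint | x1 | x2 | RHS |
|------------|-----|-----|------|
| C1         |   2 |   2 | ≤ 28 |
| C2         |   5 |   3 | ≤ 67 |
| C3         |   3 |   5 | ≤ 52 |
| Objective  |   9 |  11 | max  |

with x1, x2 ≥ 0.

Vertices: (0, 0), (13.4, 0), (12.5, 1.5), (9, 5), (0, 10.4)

Evaluate the objective at each vertex of the feasible region:
  z(0, 0) = 0
  z(13.4, 0) = 120.6
  z(12.5, 1.5) = 129
  z(9, 5) = 136  ←
  z(0, 10.4) = 114.4
The maximum is at x1 = 9, x2 = 5.

(9, 5)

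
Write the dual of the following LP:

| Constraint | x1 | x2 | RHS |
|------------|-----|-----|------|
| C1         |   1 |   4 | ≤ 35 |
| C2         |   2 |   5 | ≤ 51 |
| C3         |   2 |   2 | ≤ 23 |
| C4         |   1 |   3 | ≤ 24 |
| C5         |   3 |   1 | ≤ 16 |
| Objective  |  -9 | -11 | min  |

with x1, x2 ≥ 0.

Primal min cᵀx s.t. Ax ≤ b, x ≥ 0  →  Dual max −bᵀy s.t. Aᵀy ≥ −c, y ≥ 0.

Maximize: z = -35y1 - 51y2 - 23y3 - 24y4 - 16y5

Subject to:
  y1 + 2y2 + 2y3 + y4 + 3y5 ≥ 9
  4y1 + 5y2 + 2y3 + 3y4 + y5 ≥ 11
  y1, y2, y3, y4, y5 ≥ 0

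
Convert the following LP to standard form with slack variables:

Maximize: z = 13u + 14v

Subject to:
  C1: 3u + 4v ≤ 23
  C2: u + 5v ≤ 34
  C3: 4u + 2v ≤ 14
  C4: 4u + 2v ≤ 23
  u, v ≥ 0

max z = 13u + 14v

s.t.
  3u + 4v + s1 = 23
  u + 5v + s2 = 34
  4u + 2v + s3 = 14
  4u + 2v + s4 = 23
  u, v, s1, s2, s3, s4 ≥ 0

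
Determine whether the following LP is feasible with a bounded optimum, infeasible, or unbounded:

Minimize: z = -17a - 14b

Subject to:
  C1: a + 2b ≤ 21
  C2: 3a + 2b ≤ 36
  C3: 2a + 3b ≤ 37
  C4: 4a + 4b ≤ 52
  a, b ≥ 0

Feasible with a bounded optimal solution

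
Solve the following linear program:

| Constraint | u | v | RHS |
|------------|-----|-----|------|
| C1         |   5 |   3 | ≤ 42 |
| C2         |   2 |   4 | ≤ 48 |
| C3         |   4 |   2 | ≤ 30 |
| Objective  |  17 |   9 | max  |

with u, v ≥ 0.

Evaluate the objective at each vertex of the feasible region:
  z(0, 0) = 0
  z(7.5, 0) = 127.5
  z(3, 9) = 132  ←
  z(1.714, 11.14) = 129.4
  z(0, 12) = 108
The maximum is at u = 3, v = 9.

u = 3, v = 9, z = 132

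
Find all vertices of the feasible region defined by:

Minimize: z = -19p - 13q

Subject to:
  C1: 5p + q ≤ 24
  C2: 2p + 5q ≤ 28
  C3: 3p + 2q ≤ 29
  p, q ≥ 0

(0, 0), (4.8, 0), (4, 4), (0, 5.6)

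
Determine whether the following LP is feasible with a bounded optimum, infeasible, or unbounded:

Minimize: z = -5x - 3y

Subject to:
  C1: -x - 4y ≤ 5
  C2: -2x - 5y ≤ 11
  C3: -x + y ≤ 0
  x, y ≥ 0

Unbounded (objective can decrease without bound)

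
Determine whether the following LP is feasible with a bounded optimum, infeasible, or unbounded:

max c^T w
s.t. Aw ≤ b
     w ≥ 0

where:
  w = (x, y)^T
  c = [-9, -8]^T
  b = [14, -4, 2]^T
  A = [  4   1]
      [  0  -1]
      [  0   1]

Infeasible (no feasible solution exists)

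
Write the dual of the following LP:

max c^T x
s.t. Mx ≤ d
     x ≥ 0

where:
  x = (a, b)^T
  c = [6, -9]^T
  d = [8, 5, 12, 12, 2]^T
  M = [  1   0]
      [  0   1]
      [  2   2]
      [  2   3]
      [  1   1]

Primal max cᵀx s.t. Ax ≤ b, x ≥ 0  →  Dual min bᵀy s.t. Aᵀy ≥ c, y ≥ 0.

Minimize: z = 8y1 + 5y2 + 12y3 + 12y4 + 2y5

Subject to:
  y1 + 2y3 + 2y4 + y5 ≥ 6
  y2 + 2y3 + 3y4 + y5 ≥ -9
  y1, y2, y3, y4, y5 ≥ 0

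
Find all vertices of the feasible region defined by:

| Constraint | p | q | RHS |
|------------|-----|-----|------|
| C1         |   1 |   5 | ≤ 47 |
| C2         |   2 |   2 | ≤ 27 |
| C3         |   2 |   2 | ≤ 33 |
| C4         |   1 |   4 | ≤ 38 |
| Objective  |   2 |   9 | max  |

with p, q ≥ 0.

(0, 0), (13.5, 0), (5.333, 8.167), (2, 9), (0, 9.4)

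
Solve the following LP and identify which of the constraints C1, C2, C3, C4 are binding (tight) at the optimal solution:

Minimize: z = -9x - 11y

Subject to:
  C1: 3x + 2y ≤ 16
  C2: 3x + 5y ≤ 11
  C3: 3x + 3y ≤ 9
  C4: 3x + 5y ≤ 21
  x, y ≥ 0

At x = 2, y = 1, compute slack b - a·x for each constraint:
  C1: 16 − 8 = 8  (slack)
  C2: 11 − 11 = 0  (binding)
  C3: 9 − 9 = 0  (binding)
  C4: 21 − 11 = 10  (slack)

Optimal: x = 2, y = 1
Binding: C2, C3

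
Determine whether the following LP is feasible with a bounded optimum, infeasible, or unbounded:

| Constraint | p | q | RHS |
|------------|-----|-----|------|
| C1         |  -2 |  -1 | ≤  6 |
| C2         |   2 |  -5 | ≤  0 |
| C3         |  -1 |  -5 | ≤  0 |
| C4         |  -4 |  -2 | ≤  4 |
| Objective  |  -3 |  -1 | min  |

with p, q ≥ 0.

Unbounded (objective can decrease without bound)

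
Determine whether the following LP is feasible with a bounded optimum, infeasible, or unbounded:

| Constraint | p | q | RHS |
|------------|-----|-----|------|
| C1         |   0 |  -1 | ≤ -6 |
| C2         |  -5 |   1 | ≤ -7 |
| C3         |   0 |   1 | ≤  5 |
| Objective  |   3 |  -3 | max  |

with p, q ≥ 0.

Infeasible (no feasible solution exists)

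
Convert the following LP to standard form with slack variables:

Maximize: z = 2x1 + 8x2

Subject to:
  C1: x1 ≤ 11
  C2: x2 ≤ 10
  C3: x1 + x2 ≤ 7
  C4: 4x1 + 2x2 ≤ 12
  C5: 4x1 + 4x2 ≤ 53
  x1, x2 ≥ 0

max z = 2x1 + 8x2

s.t.
  x1 + s1 = 11
  x2 + s2 = 10
  x1 + x2 + s3 = 7
  4x1 + 2x2 + s4 = 12
  4x1 + 4x2 + s5 = 53
  x1, x2, s1, s2, s3, s4, s5 ≥ 0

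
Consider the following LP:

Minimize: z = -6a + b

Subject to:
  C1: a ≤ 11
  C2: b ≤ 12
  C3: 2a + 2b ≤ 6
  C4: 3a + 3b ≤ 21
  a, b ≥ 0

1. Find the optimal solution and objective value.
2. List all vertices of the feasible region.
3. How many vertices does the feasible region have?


1. a = 3, b = 0, z = -18
2. (0, 0), (3, 0), (0, 3)
3. 3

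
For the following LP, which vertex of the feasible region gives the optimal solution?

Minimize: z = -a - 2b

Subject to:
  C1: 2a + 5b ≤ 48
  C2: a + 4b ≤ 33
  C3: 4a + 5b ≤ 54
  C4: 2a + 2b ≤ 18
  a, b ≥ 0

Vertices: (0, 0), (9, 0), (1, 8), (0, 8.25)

Evaluate the objective at each vertex of the feasible region:
  z(0, 0) = 0
  z(9, 0) = -9
  z(1, 8) = -17  ←
  z(0, 8.25) = -16.5
The minimum is at a = 1, b = 8.

(1, 8)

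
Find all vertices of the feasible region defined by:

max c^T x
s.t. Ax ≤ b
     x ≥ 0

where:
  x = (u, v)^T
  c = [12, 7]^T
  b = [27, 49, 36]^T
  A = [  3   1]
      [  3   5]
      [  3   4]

(0, 0), (9, 0), (8, 3), (0, 9)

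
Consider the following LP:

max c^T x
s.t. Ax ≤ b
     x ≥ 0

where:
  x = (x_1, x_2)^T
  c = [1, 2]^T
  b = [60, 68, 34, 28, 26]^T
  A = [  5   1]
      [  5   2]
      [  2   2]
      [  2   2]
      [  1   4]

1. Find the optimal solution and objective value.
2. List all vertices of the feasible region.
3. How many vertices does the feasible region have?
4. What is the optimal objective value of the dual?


1. x_1 = 10, x_2 = 4, z = 18
2. (0, 0), (12, 0), (11.5, 2.5), (10, 4), (0, 6.5)
3. 5
4. 18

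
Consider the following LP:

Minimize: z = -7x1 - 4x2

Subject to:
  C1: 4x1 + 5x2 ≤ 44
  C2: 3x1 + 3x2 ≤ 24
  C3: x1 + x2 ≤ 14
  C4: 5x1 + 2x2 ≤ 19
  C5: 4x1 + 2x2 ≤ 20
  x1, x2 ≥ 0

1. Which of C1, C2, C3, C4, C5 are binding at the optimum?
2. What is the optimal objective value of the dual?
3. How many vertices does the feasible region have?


1. C2, C4
2. -35
3. 4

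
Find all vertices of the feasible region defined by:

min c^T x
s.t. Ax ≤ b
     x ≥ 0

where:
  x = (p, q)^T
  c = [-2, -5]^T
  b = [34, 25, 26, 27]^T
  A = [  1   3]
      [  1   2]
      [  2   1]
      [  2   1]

(0, 0), (13, 0), (9, 8), (7, 9), (0, 11.33)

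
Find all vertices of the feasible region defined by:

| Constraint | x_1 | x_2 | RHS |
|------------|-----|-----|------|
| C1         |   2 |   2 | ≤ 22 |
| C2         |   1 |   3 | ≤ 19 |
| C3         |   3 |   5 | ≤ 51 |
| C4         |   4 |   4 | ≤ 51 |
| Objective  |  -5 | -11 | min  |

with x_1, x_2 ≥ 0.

(0, 0), (11, 0), (7, 4), (0, 6.333)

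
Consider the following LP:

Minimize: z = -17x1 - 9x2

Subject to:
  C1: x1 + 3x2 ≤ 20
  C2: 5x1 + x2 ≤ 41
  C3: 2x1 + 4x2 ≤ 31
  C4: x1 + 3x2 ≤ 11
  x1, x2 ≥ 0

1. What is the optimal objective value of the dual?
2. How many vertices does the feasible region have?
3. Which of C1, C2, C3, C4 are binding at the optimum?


1. -145
2. 4
3. C2, C4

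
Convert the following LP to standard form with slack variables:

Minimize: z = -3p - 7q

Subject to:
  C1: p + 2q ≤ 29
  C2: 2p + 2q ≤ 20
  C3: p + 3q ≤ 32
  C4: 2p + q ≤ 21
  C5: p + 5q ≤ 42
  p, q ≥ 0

min z = -3p - 7q

s.t.
  p + 2q + s1 = 29
  2p + 2q + s2 = 20
  p + 3q + s3 = 32
  2p + q + s4 = 21
  p + 5q + s5 = 42
  p, q, s1, s2, s3, s4, s5 ≥ 0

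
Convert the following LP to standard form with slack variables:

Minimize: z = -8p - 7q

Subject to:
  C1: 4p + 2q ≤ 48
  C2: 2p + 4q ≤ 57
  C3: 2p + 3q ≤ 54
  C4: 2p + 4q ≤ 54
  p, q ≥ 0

min z = -8p - 7q

s.t.
  4p + 2q + s1 = 48
  2p + 4q + s2 = 57
  2p + 3q + s3 = 54
  2p + 4q + s4 = 54
  p, q, s1, s2, s3, s4 ≥ 0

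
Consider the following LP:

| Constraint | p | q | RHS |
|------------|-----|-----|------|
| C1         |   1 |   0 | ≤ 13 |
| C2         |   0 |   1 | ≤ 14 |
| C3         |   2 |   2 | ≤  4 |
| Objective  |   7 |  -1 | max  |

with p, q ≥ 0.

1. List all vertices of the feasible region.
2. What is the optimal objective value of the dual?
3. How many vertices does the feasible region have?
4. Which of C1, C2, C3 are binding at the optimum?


1. (0, 0), (2, 0), (0, 2)
2. 14
3. 3
4. C3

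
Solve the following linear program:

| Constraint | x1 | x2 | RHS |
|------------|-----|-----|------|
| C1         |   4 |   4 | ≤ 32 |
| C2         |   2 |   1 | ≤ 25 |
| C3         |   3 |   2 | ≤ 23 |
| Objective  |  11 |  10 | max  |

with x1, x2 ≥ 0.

Evaluate the objective at each vertex of the feasible region:
  z(0, 0) = 0
  z(7.667, 0) = 84.33
  z(7, 1) = 87  ←
  z(0, 8) = 80
The maximum is at x1 = 7, x2 = 1.

x1 = 7, x2 = 1, z = 87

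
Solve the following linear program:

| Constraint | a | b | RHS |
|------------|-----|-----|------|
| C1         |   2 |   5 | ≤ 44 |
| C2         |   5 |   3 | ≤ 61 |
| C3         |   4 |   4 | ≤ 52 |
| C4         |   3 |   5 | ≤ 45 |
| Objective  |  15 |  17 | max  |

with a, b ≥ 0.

Evaluate the objective at each vertex of the feasible region:
  z(0, 0) = 0
  z(12.2, 0) = 183
  z(11, 2) = 199
  z(10, 3) = 201  ←
  z(1, 8.4) = 157.8
  z(0, 8.8) = 149.6
The maximum is at a = 10, b = 3.

a = 10, b = 3, z = 201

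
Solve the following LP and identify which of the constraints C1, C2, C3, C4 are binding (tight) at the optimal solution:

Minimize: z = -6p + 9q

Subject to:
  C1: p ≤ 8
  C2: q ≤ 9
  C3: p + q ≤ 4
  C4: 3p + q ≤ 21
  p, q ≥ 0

At p = 4, q = 0, compute slack b - a·x for each constraint:
  C1: 8 − 4 = 4  (slack)
  C2: 9 − 0 = 9  (slack)
  C3: 4 − 4 = 0  (binding)
  C4: 21 − 12 = 9  (slack)

Optimal: p = 4, q = 0
Binding: C3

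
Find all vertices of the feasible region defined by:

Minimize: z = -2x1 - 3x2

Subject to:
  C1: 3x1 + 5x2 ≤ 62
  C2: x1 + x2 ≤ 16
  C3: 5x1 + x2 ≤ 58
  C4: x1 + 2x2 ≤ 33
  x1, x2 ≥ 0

(0, 0), (11.6, 0), (10.5, 5.5), (9, 7), (0, 12.4)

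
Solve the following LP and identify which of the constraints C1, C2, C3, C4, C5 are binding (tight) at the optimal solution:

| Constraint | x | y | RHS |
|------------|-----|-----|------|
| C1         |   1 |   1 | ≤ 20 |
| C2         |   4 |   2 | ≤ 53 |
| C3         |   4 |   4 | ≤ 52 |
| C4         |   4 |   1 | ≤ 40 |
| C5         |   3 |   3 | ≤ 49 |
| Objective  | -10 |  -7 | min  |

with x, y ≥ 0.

At x = 9, y = 4, compute slack b - a·x for each constraint:
  C1: 20 − 13 = 7  (slack)
  C2: 53 − 44 = 9  (slack)
  C3: 52 − 52 = 0  (binding)
  C4: 40 − 40 = 0  (binding)
  C5: 49 − 39 = 10  (slack)

Optimal: x = 9, y = 4
Binding: C3, C4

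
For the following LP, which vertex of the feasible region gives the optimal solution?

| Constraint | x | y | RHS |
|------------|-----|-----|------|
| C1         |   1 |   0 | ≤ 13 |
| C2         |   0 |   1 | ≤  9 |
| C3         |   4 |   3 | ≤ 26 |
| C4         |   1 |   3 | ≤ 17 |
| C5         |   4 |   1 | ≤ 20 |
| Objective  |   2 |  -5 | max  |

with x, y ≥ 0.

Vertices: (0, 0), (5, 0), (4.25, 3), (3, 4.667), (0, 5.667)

Evaluate the objective at each vertex of the feasible region:
  z(0, 0) = 0
  z(5, 0) = 10  ←
  z(4.25, 3) = -6.5
  z(3, 4.667) = -17.33
  z(0, 5.667) = -28.33
The maximum is at x = 5, y = 0.

(5, 0)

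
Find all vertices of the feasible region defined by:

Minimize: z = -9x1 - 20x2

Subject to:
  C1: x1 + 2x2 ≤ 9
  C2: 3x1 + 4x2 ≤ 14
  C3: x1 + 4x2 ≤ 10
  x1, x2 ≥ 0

(0, 0), (4.667, 0), (2, 2), (0, 2.5)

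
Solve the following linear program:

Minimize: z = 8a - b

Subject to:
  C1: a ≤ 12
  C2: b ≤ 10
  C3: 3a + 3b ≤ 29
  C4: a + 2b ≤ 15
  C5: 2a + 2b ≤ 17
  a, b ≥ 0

Evaluate the objective at each vertex of the feasible region:
  z(0, 0) = 0
  z(8.5, 0) = 68
  z(2, 6.5) = 9.5
  z(0, 7.5) = -7.5  ←
The minimum is at a = 0, b = 7.5.

a = 0, b = 7.5, z = -7.5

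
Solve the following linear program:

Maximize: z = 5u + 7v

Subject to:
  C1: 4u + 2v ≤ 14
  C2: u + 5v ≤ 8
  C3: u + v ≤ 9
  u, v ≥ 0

Evaluate the objective at each vertex of the feasible region:
  z(0, 0) = 0
  z(3.5, 0) = 17.5
  z(3, 1) = 22  ←
  z(0, 1.6) = 11.2
The maximum is at u = 3, v = 1.

u = 3, v = 1, z = 22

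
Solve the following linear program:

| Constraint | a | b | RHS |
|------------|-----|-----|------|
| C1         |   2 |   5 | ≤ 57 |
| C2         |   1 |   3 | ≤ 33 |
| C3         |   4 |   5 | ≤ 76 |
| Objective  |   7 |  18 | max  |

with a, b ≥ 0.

Evaluate the objective at each vertex of the feasible region:
  z(0, 0) = 0
  z(19, 0) = 133
  z(9.5, 7.6) = 203.3
  z(6, 9) = 204  ←
  z(0, 11) = 198
The maximum is at a = 6, b = 9.

a = 6, b = 9, z = 204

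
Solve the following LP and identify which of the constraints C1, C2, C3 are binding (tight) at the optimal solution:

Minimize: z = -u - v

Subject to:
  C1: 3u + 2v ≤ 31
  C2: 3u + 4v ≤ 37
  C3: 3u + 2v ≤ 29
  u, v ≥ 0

At u = 7, v = 4, compute slack b - a·x for each constraint:
  C1: 31 − 29 = 2  (slack)
  C2: 37 − 37 = 0  (binding)
  C3: 29 − 29 = 0  (binding)

Optimal: u = 7, v = 4
Binding: C2, C3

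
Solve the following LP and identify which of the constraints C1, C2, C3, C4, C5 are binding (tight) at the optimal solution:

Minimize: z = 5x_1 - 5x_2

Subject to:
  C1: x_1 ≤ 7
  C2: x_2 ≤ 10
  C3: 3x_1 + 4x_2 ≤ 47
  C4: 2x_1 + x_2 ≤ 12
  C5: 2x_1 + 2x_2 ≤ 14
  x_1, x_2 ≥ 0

At x_1 = 0, x_2 = 7, compute slack b - a·x for each constraint:
  C1: 7 − 0 = 7  (slack)
  C2: 10 − 7 = 3  (slack)
  C3: 47 − 28 = 19  (slack)
  C4: 12 − 7 = 5  (slack)
  C5: 14 − 14 = 0  (binding)

Optimal: x_1 = 0, x_2 = 7
Binding: C5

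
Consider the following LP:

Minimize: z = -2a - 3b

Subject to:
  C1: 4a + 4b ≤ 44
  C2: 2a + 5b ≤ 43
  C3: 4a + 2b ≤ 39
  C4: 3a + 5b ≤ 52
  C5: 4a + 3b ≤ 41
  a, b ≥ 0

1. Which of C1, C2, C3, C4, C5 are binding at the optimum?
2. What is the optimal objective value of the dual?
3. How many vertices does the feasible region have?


1. C1, C2
2. -29
3. 6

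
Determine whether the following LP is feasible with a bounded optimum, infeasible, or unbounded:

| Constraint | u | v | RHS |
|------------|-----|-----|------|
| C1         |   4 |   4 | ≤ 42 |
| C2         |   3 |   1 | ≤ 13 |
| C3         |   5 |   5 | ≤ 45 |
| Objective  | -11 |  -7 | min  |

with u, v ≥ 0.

Feasible with a bounded optimal solution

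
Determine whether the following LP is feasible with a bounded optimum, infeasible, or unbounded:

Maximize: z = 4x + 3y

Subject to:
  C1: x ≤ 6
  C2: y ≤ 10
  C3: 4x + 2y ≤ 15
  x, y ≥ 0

Feasible with a bounded optimal solution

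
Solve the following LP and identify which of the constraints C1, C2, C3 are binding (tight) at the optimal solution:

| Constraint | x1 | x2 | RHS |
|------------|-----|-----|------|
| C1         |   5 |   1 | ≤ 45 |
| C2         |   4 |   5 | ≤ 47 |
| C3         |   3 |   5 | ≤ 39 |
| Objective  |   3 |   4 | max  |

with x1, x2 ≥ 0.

At x1 = 8, x2 = 3, compute slack b - a·x for each constraint:
  C1: 45 − 43 = 2  (slack)
  C2: 47 − 47 = 0  (binding)
  C3: 39 − 39 = 0  (binding)

Optimal: x1 = 8, x2 = 3
Binding: C2, C3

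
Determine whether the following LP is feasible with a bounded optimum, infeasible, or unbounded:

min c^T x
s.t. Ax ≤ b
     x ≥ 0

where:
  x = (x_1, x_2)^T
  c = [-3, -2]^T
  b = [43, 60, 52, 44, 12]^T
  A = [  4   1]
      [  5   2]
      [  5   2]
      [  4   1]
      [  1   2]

Feasible with a bounded optimal solution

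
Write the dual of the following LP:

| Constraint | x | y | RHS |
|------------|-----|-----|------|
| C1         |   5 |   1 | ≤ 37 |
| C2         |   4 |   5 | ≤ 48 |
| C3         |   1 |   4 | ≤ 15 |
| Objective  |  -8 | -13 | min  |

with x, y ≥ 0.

Primal min cᵀx s.t. Ax ≤ b, x ≥ 0  →  Dual max −bᵀy s.t. Aᵀy ≥ −c, y ≥ 0.

Maximize: z = -37y1 - 48y2 - 15y3

Subject to:
  5y1 + 4y2 + y3 ≥ 8
  y1 + 5y2 + 4y3 ≥ 13
  y1, y2, y3 ≥ 0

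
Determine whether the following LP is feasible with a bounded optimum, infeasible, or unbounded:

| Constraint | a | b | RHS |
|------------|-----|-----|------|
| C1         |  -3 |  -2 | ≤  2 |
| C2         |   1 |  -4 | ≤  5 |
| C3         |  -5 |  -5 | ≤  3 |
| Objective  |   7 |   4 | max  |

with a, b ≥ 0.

Unbounded (objective can increase without bound)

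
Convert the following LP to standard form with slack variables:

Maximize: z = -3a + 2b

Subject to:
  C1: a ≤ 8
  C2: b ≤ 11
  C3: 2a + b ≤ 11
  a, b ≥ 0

max z = -3a + 2b

s.t.
  a + s1 = 8
  b + s2 = 11
  2a + b + s3 = 11
  a, b, s1, s2, s3 ≥ 0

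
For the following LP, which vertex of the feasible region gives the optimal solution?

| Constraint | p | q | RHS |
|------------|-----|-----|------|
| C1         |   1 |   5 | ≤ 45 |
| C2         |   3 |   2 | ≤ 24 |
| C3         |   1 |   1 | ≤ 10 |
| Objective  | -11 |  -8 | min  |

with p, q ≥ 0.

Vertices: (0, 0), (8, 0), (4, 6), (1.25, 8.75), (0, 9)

Evaluate the objective at each vertex of the feasible region:
  z(0, 0) = 0
  z(8, 0) = -88
  z(4, 6) = -92  ←
  z(1.25, 8.75) = -83.75
  z(0, 9) = -72
The minimum is at p = 4, q = 6.

(4, 6)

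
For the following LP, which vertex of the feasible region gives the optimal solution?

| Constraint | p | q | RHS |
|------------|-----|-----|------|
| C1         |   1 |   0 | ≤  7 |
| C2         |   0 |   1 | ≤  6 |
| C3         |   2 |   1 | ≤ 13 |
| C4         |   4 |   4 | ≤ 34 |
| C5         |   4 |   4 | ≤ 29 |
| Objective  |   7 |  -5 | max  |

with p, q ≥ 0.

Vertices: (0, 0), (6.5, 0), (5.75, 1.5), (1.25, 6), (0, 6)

Evaluate the objective at each vertex of the feasible region:
  z(0, 0) = 0
  z(6.5, 0) = 45.5  ←
  z(5.75, 1.5) = 32.75
  z(1.25, 6) = -21.25
  z(0, 6) = -30
The maximum is at p = 6.5, q = 0.

(6.5, 0)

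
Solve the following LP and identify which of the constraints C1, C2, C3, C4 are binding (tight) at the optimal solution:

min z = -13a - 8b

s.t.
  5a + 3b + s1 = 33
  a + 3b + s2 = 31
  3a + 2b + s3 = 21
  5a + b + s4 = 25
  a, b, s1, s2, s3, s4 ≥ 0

At a = 3, b = 6, compute slack b - a·x for each constraint:
  C1: 33 − 33 = 0  (binding)
  C2: 31 − 21 = 10  (slack)
  C3: 21 − 21 = 0  (binding)
  C4: 25 − 21 = 4  (slack)

Optimal: a = 3, b = 6
Binding: C1, C3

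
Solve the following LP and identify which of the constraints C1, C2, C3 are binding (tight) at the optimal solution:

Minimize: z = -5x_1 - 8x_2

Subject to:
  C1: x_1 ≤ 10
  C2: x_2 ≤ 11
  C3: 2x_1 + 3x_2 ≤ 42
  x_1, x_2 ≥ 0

At x_1 = 4.5, x_2 = 11, compute slack b - a·x for each constraint:
  C1: 10 − 4.5 = 5.5  (slack)
  C2: 11 − 11 = 0  (binding)
  C3: 42 − 42 = 0  (binding)

Optimal: x_1 = 4.5, x_2 = 11
Binding: C2, C3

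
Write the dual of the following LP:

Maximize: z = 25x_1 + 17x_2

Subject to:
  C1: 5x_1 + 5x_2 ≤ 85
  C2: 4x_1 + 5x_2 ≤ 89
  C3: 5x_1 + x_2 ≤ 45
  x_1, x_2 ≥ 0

Primal max cᵀx s.t. Ax ≤ b, x ≥ 0  →  Dual min bᵀy s.t. Aᵀy ≥ c, y ≥ 0.

Minimize: z = 85y1 + 89y2 + 45y3

Subject to:
  5y1 + 4y2 + 5y3 ≥ 25
  5y1 + 5y2 + y3 ≥ 17
  y1, y2, y3 ≥ 0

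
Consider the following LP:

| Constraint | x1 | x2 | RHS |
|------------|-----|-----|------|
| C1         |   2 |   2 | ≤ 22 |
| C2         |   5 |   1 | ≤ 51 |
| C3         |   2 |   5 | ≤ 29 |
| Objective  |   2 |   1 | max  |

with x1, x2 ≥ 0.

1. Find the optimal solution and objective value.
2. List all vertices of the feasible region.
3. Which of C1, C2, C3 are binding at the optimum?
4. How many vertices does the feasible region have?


1. x1 = 10, x2 = 1, z = 21
2. (0, 0), (10.2, 0), (10, 1), (8.667, 2.333), (0, 5.8)
3. C1, C2
4. 5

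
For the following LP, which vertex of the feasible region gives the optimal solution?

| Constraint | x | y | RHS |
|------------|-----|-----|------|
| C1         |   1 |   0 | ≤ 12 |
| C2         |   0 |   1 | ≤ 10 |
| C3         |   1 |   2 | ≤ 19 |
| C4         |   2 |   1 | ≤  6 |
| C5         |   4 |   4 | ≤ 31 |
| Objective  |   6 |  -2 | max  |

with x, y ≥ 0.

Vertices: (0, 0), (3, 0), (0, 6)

Evaluate the objective at each vertex of the feasible region:
  z(0, 0) = 0
  z(3, 0) = 18  ←
  z(0, 6) = -12
The maximum is at x = 3, y = 0.

(3, 0)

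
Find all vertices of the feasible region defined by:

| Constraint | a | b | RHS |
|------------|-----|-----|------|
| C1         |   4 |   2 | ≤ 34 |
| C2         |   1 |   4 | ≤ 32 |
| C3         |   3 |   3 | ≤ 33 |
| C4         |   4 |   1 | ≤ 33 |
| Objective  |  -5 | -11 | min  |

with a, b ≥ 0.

(0, 0), (8.25, 0), (8, 1), (6, 5), (4, 7), (0, 8)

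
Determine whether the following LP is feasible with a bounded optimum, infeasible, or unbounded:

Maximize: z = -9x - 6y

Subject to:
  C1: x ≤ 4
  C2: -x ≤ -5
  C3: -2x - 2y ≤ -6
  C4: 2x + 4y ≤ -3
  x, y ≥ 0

Infeasible (no feasible solution exists)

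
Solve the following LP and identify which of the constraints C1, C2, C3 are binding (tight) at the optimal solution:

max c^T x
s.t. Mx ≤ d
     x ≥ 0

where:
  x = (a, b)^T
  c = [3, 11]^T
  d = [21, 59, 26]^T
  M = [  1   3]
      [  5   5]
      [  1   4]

At a = 6, b = 5, compute slack b - a·x for each constraint:
  C1: 21 − 21 = 0  (binding)
  C2: 59 − 55 = 4  (slack)
  C3: 26 − 26 = 0  (binding)

Optimal: a = 6, b = 5
Binding: C1, C3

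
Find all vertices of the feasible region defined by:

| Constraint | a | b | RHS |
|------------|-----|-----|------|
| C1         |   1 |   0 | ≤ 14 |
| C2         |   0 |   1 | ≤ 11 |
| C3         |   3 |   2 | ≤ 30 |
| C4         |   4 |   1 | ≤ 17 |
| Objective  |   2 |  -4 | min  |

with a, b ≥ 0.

(0, 0), (4.25, 0), (1.5, 11), (0, 11)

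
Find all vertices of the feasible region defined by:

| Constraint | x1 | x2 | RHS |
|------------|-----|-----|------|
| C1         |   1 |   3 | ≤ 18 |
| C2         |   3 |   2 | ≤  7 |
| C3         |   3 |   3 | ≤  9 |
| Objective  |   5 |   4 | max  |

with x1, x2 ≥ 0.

(0, 0), (2.333, 0), (1, 2), (0, 3)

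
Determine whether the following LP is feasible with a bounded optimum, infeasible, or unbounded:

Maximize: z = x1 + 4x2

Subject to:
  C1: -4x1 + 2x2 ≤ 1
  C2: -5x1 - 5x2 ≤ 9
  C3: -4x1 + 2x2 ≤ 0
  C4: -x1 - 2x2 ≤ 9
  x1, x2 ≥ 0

Unbounded (objective can increase without bound)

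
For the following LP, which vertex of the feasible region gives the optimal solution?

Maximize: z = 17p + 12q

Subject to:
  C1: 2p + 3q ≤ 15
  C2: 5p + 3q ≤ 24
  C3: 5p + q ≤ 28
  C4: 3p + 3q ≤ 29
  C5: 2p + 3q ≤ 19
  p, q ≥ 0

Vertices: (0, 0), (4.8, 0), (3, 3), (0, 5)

Evaluate the objective at each vertex of the feasible region:
  z(0, 0) = 0
  z(4.8, 0) = 81.6
  z(3, 3) = 87  ←
  z(0, 5) = 60
The maximum is at p = 3, q = 3.

(3, 3)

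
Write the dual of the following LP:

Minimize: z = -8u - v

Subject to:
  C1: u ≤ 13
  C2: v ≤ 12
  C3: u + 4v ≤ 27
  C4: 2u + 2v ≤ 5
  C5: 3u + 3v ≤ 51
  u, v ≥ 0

Primal min cᵀx s.t. Ax ≤ b, x ≥ 0  →  Dual max −bᵀy s.t. Aᵀy ≥ −c, y ≥ 0.

Maximize: z = -13y1 - 12y2 - 27y3 - 5y4 - 51y5

Subject to:
  y1 + y3 + 2y4 + 3y5 ≥ 8
  y2 + 4y3 + 2y4 + 3y5 ≥ 1
  y1, y2, y3, y4, y5 ≥ 0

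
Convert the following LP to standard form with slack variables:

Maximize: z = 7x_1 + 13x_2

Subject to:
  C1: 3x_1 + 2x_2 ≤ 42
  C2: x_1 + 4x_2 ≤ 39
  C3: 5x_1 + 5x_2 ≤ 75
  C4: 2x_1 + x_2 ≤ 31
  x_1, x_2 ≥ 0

max z = 7x_1 + 13x_2

s.t.
  3x_1 + 2x_2 + s1 = 42
  x_1 + 4x_2 + s2 = 39
  5x_1 + 5x_2 + s3 = 75
  2x_1 + x_2 + s4 = 31
  x_1, x_2, s1, s2, s3, s4 ≥ 0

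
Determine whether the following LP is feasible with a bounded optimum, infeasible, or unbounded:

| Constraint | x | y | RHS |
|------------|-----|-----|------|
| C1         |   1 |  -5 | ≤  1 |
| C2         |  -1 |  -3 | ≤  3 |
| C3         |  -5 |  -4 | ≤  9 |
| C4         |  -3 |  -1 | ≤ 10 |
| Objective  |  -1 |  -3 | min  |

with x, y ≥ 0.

Unbounded (objective can decrease without bound)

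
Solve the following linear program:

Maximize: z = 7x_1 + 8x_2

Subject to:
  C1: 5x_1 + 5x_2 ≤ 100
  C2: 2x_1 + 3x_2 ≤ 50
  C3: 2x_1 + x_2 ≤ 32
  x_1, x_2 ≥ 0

Evaluate the objective at each vertex of the feasible region:
  z(0, 0) = 0
  z(16, 0) = 112
  z(12, 8) = 148
  z(10, 10) = 150  ←
  z(0, 16.67) = 133.3
The maximum is at x_1 = 10, x_2 = 10.

x_1 = 10, x_2 = 10, z = 150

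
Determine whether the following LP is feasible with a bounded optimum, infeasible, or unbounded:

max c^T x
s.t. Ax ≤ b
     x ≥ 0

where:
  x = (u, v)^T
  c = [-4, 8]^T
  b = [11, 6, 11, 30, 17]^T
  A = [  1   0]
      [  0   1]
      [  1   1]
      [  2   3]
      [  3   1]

Feasible with a bounded optimal solution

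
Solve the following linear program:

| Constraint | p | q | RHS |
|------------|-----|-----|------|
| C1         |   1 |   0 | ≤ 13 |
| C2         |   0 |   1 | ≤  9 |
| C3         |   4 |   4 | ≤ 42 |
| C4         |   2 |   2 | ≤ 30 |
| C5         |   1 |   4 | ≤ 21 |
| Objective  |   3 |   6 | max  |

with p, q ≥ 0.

Evaluate the objective at each vertex of the feasible region:
  z(0, 0) = 0
  z(10.5, 0) = 31.5
  z(7, 3.5) = 42  ←
  z(0, 5.25) = 31.5
The maximum is at p = 7, q = 3.5.

p = 7, q = 3.5, z = 42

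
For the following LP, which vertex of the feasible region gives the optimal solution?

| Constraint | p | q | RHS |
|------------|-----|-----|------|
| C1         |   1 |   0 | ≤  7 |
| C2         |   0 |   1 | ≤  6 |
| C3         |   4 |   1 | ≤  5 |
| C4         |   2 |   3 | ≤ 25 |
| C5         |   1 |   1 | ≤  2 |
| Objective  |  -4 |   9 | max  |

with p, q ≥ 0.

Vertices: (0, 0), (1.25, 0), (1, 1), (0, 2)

Evaluate the objective at each vertex of the feasible region:
  z(0, 0) = 0
  z(1.25, 0) = -5
  z(1, 1) = 5
  z(0, 2) = 18  ←
The maximum is at p = 0, q = 2.

(0, 2)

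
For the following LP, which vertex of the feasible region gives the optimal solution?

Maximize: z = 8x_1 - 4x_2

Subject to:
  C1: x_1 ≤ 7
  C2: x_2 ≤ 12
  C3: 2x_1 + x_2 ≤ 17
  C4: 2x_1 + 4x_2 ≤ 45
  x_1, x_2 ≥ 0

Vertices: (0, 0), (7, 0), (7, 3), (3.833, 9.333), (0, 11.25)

Evaluate the objective at each vertex of the feasible region:
  z(0, 0) = 0
  z(7, 0) = 56  ←
  z(7, 3) = 44
  z(3.833, 9.333) = -6.667
  z(0, 11.25) = -45
The maximum is at x_1 = 7, x_2 = 0.

(7, 0)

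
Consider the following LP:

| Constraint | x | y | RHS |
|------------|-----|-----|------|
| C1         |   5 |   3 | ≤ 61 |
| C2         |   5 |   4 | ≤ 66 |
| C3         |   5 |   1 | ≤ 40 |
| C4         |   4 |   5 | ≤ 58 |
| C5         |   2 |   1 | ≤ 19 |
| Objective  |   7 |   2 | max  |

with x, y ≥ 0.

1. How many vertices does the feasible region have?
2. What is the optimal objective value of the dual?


1. 5
2. 59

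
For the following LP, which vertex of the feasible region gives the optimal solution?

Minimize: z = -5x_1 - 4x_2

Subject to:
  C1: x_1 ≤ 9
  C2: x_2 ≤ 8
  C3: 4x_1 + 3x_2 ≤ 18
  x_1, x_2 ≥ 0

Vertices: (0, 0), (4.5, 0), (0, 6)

Evaluate the objective at each vertex of the feasible region:
  z(0, 0) = 0
  z(4.5, 0) = -22.5
  z(0, 6) = -24  ←
The minimum is at x_1 = 0, x_2 = 6.

(0, 6)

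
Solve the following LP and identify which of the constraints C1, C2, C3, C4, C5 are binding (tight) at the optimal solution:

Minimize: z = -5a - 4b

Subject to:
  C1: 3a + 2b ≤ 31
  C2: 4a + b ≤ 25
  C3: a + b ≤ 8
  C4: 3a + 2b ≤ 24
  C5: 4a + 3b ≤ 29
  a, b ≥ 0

At a = 5, b = 3, compute slack b - a·x for each constraint:
  C1: 31 − 21 = 10  (slack)
  C2: 25 − 23 = 2  (slack)
  C3: 8 − 8 = 0  (binding)
  C4: 24 − 21 = 3  (slack)
  C5: 29 − 29 = 0  (binding)

Optimal: a = 5, b = 3
Binding: C3, C5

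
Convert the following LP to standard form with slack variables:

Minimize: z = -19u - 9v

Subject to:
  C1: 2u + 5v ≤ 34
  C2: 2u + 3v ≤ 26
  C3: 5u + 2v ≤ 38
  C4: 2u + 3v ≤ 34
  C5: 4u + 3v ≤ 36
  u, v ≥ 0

min z = -19u - 9v

s.t.
  2u + 5v + s1 = 34
  2u + 3v + s2 = 26
  5u + 2v + s3 = 38
  2u + 3v + s4 = 34
  4u + 3v + s5 = 36
  u, v, s1, s2, s3, s4, s5 ≥ 0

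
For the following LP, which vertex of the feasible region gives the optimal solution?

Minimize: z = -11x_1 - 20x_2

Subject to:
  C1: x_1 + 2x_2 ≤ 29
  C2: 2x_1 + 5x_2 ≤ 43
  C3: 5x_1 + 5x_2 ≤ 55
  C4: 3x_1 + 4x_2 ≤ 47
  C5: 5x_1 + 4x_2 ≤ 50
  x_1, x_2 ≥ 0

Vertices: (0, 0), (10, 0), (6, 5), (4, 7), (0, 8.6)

Evaluate the objective at each vertex of the feasible region:
  z(0, 0) = 0
  z(10, 0) = -110
  z(6, 5) = -166
  z(4, 7) = -184  ←
  z(0, 8.6) = -172
The minimum is at x_1 = 4, x_2 = 7.

(4, 7)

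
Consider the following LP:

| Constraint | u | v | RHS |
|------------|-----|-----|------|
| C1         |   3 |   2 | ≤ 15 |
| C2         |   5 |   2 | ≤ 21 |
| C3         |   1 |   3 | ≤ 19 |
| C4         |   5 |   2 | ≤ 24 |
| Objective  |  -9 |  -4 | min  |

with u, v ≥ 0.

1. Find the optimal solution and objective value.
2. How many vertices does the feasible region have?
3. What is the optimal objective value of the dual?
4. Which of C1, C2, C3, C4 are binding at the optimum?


1. u = 3, v = 3, z = -39
2. 5
3. -39
4. C1, C2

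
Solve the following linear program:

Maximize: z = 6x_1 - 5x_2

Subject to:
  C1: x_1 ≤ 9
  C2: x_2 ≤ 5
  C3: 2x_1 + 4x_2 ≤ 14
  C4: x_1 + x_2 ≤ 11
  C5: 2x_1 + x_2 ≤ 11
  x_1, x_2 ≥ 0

Evaluate the objective at each vertex of the feasible region:
  z(0, 0) = 0
  z(5.5, 0) = 33  ←
  z(5, 1) = 25
  z(0, 3.5) = -17.5
The maximum is at x_1 = 5.5, x_2 = 0.

x_1 = 5.5, x_2 = 0, z = 33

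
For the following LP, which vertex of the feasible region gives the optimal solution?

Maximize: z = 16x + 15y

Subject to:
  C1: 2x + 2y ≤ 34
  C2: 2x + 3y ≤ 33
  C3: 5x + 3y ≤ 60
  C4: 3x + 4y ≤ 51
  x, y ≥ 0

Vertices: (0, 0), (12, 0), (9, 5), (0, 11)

Evaluate the objective at each vertex of the feasible region:
  z(0, 0) = 0
  z(12, 0) = 192
  z(9, 5) = 219  ←
  z(0, 11) = 165
The maximum is at x = 9, y = 5.

(9, 5)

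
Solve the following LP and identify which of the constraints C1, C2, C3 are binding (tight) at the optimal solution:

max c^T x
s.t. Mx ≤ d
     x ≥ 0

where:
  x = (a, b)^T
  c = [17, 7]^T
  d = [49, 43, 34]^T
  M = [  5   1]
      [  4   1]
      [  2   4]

At a = 9, b = 4, compute slack b - a·x for each constraint:
  C1: 49 − 49 = 0  (binding)
  C2: 43 − 40 = 3  (slack)
  C3: 34 − 34 = 0  (binding)

Optimal: a = 9, b = 4
Binding: C1, C3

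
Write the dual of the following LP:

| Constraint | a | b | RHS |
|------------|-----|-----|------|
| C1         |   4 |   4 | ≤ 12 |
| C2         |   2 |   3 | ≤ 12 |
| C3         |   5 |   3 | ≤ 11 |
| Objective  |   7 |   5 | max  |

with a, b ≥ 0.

Primal max cᵀx s.t. Ax ≤ b, x ≥ 0  →  Dual min bᵀy s.t. Aᵀy ≥ c, y ≥ 0.

Minimize: z = 12y1 + 12y2 + 11y3

Subject to:
  4y1 + 2y2 + 5y3 ≥ 7
  4y1 + 3y2 + 3y3 ≥ 5
  y1, y2, y3 ≥ 0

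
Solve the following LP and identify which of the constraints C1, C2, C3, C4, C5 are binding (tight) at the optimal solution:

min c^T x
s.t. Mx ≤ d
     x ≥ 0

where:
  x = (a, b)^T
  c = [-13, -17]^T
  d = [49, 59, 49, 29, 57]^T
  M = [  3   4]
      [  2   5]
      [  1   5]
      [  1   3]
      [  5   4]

At a = 5, b = 8, compute slack b - a·x for each constraint:
  C1: 49 − 47 = 2  (slack)
  C2: 59 − 50 = 9  (slack)
  C3: 49 − 45 = 4  (slack)
  C4: 29 − 29 = 0  (binding)
  C5: 57 − 57 = 0  (binding)

Optimal: a = 5, b = 8
Binding: C4, C5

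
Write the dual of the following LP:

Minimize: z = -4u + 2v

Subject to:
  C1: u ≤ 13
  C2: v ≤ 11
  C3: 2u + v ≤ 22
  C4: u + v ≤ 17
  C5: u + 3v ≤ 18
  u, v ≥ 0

Primal min cᵀx s.t. Ax ≤ b, x ≥ 0  →  Dual max −bᵀy s.t. Aᵀy ≥ −c, y ≥ 0.

Maximize: z = -13y1 - 11y2 - 22y3 - 17y4 - 18y5

Subject to:
  y1 + 2y3 + y4 + y5 ≥ 4
  y2 + y3 + y4 + 3y5 ≥ -2
  y1, y2, y3, y4, y5 ≥ 0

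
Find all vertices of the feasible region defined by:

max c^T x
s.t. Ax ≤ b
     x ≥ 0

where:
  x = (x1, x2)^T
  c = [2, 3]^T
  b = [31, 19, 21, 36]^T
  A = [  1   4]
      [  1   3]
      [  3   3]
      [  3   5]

(0, 0), (7, 0), (1, 6), (0, 6.333)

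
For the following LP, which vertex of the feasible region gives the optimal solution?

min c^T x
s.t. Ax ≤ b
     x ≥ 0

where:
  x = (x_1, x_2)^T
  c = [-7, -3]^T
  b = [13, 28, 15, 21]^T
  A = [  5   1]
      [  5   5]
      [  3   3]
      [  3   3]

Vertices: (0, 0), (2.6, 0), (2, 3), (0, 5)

Evaluate the objective at each vertex of the feasible region:
  z(0, 0) = 0
  z(2.6, 0) = -18.2
  z(2, 3) = -23  ←
  z(0, 5) = -15
The minimum is at x_1 = 2, x_2 = 3.

(2, 3)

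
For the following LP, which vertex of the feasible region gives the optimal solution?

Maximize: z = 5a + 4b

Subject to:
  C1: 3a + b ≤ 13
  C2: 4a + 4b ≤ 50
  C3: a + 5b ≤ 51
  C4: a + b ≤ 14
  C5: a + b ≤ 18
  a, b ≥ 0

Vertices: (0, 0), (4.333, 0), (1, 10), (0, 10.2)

Evaluate the objective at each vertex of the feasible region:
  z(0, 0) = 0
  z(4.333, 0) = 21.67
  z(1, 10) = 45  ←
  z(0, 10.2) = 40.8
The maximum is at a = 1, b = 10.

(1, 10)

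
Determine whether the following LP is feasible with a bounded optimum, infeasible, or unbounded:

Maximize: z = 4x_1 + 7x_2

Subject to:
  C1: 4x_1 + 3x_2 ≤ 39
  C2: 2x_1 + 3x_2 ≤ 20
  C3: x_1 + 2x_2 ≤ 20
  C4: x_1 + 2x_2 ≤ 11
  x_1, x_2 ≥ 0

Feasible with a bounded optimal solution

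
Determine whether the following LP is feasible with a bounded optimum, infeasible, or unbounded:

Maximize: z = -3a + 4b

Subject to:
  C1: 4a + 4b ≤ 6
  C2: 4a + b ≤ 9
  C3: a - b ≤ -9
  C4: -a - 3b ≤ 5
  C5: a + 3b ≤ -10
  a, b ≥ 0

Infeasible (no feasible solution exists)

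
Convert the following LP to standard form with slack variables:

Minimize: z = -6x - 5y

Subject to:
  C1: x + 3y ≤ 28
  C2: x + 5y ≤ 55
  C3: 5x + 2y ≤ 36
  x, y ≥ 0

min z = -6x - 5y

s.t.
  x + 3y + s1 = 28
  x + 5y + s2 = 55
  5x + 2y + s3 = 36
  x, y, s1, s2, s3 ≥ 0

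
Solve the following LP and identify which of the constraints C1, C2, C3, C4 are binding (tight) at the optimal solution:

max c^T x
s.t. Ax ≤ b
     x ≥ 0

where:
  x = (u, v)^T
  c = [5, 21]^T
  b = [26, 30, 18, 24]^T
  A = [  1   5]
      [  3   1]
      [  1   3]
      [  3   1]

At u = 6, v = 4, compute slack b - a·x for each constraint:
  C1: 26 − 26 = 0  (binding)
  C2: 30 − 22 = 8  (slack)
  C3: 18 − 18 = 0  (binding)
  C4: 24 − 22 = 2  (slack)

Optimal: u = 6, v = 4
Binding: C1, C3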